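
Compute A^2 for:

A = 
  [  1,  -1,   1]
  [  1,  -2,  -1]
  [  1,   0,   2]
A² = A·A:
A²[1,1] = (1)(1) + (-1)(1) + (1)(1) = 1
A²[1,2] = (1)(-1) + (-1)(-2) + (1)(0) = 1
A²[1,3] = (1)(1) + (-1)(-1) + (1)(2) = 4
A²[2,1] = (1)(1) + (-2)(1) + (-1)(1) = -2
A²[2,2] = (1)(-1) + (-2)(-2) + (-1)(0) = 3
A²[2,3] = (1)(1) + (-2)(-1) + (-1)(2) = 1
A²[3,1] = (1)(1) + (0)(1) + (2)(1) = 3
A²[3,2] = (1)(-1) + (0)(-2) + (2)(0) = -1
A²[3,3] = (1)(1) + (0)(-1) + (2)(2) = 5
A² = 
  [  1,   1,   4]
  [ -2,   3,   1]
  [  3,  -1,   5]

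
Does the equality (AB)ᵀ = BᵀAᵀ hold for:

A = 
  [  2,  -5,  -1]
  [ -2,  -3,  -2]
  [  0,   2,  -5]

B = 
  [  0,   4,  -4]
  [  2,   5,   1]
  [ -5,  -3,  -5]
Yes

(AB)ᵀ = 
  [ -5,   4,  29]
  [-14, -17,  25]
  [ -8,  15,  27]

BᵀAᵀ = 
  [ -5,   4,  29]
  [-14, -17,  25]
  [ -8,  15,  27]

Both sides are equal — this is the standard identity (AB)ᵀ = BᵀAᵀ, which holds for all A, B.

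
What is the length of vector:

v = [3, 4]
5

||v||₂ = √((3)² + (4)²) = √25 = 5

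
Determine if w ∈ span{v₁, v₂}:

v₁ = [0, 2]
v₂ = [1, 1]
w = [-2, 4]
Yes

Form the augmented matrix and row-reduce:
[v₁|v₂|w] = 
  [  0,   1,  -2]
  [  2,   1,   4]
Swap R1 ↔ R2
REF = 
  [  2,   1,   4]
  [  0,   1,  -2]

No row of the form [0 0 | nonzero], so the system is consistent. Back-substitution gives c₁ = 3, c₂ = -2: w = (3)·v₁ + (-2)·v₂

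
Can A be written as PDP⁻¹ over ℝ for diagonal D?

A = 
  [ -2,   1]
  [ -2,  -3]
No

tr(A) = -5, det(A) = 8
Characteristic polynomial: λ² - tr(A)λ + det(A) = λ² + 5λ + 8
λ² + 5λ + 8 = 0  ⇒  λ = (-5 ± √((5)² - 4·(8)))/2 = (-5 ± √(-7))/2
  = (-5 + i√7)/2,  (-5 - i√7)/2
Eigenvalues: (-5 + i√7)/2, (-5 - i√7)/2  (≈ -2.5 + 1.323i, -2.5 - 1.323i)
Has complex eigenvalues (not diagonalizable over ℝ).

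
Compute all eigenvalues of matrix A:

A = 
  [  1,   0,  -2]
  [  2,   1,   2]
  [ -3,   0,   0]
Characteristic polynomial: det(λI - A) = λ³ - 2λ² - 5λ + 6
Testing integer divisors of the constant term: p(1) = 0, so (λ - 1) is a factor:
p(λ) = (λ - 1)(λ² - λ - 6)
λ² - λ - 6 = (λ + 2)(λ - 3)

λ = 1, 3, -2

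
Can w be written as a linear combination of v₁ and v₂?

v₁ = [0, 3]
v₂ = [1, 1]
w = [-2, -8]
Yes

Form the augmented matrix and row-reduce:
[v₁|v₂|w] = 
  [  0,   1,  -2]
  [  3,   1,  -8]
Swap R1 ↔ R2
REF = 
  [  3,   1,  -8]
  [  0,   1,  -2]

No row of the form [0 0 | nonzero], so the system is consistent. Back-substitution gives c₁ = -2, c₂ = -2: w = (-2)·v₁ + (-2)·v₂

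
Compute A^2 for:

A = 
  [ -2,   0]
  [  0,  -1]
A² = A·A:
A²[1,1] = (-2)(-2) + (0)(0) = 4
A²[1,2] = (-2)(0) + (0)(-1) = 0
A²[2,1] = (0)(-2) + (-1)(0) = 0
A²[2,2] = (0)(0) + (-1)(-1) = 1
A² = 
  [  4,   0]
  [  0,   1]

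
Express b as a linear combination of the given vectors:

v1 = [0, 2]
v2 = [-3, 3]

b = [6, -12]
c1 = -3, c2 = -2

b = -3·v1 + -2·v2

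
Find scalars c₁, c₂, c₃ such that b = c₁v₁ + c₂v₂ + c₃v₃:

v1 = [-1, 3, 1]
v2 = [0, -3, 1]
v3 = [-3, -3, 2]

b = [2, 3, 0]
c1 = 1, c2 = 1, c3 = -1

b = 1·v1 + 1·v2 + -1·v3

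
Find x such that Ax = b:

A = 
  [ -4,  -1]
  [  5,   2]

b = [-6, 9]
x = [1, 2]

Row reduce the augmented matrix [A|b]:
R2 → R2 + (5/4)·R1
REF = 
  [ -4,  -1,  -6]
  [  0, 3/4, 3/2]

Back-substitution:
x₂ = (3/2) / (3/4) = 2
x₁ = (-6 - (-1)(2)) / (-4) = 1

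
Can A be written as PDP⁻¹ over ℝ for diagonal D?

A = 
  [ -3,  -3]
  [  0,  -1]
Yes

tr(A) = -4, det(A) = 3
Characteristic polynomial: λ² - tr(A)λ + det(A) = λ² + 4λ + 3
λ² + 4λ + 3 = (λ + 3)(λ + 1)
Eigenvalues: -1, -3
λ=-3: alg. mult. = 1, geom. mult. = 2 - rank(A - (-3)I) = 2 - 1 = 1
λ=-1: alg. mult. = 1, geom. mult. = 2 - rank(A - (-1)I) = 2 - 1 = 1
Sum of geometric multiplicities equals n, so A has n independent eigenvectors.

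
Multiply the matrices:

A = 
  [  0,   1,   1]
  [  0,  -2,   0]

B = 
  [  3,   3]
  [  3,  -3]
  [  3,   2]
A is 2×3 and B is 3×2, so AB is 2×2. Each entry is (row of A)·(column of B):
AB[1,1] = (0)(3) + (1)(3) + (1)(3) = 6
AB[1,2] = (0)(3) + (1)(-3) + (1)(2) = -1
AB[2,1] = (0)(3) + (-2)(3) + (0)(3) = -6
AB[2,2] = (0)(3) + (-2)(-3) + (0)(2) = 6

AB = 
  [  6,  -1]
  [ -6,   6]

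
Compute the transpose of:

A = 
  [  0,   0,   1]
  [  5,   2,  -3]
Aᵀ = 
  [  0,   5]
  [  0,   2]
  [  1,  -3]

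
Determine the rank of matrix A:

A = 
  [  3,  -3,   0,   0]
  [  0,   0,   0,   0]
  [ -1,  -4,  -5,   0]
rank(A) = 2

Row reduce:
R3 → R3 + (1/3)·R1
Swap R2 ↔ R3
REF = 
  [  3,  -3,   0,   0]
  [  0,  -5,  -5,   0]
  [  0,   0,   0,   0]
Pivot columns: 1, 2 → 2 pivots.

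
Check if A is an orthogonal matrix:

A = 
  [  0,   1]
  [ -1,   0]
Yes

AᵀA = 
  [  1,   0]
  [  0,   1]
= I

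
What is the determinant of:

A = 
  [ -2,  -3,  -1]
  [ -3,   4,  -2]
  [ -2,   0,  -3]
Cofactor expansion along row 1:
det(A) = (-2)·((4)(-3) - (-2)(0)) - (-3)·((-3)(-3) - (-2)(-2)) + (-1)·((-3)(0) - (4)(-2))
  = (-2)(-12) - (-3)(5) + (-1)(8)
  = 31

det(A) = 31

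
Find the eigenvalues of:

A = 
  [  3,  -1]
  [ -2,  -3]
tr(A) = 0, det(A) = -11
Characteristic polynomial: λ² - tr(A)λ + det(A) = λ² - 11
λ² - 11 = 0  ⇒  λ = (0 ± √((0)² - 4·(-11)))/2 = (0 ± √(44))/2
  = √11,  -√11

λ = √11, -√11  (≈ 3.317, -3.317)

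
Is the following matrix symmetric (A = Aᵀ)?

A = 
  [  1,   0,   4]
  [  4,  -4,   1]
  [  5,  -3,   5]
No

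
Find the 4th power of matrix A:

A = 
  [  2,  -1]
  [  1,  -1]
A² = A·A:
A²[1,1] = (2)(2) + (-1)(1) = 3
A²[1,2] = (2)(-1) + (-1)(-1) = -1
A²[2,1] = (1)(2) + (-1)(1) = 1
A²[2,2] = (1)(-1) + (-1)(-1) = 0
A² = 
  [  3,  -1]
  [  1,   0]

A^3 = A^2·A:
A^3[1,1] = (3)(2) + (-1)(1) = 5
A^3[1,2] = (3)(-1) + (-1)(-1) = -2
A^3[2,1] = (1)(2) + (0)(1) = 2
A^3[2,2] = (1)(-1) + (0)(-1) = -1
A^3 = 
  [  5,  -2]
  [  2,  -1]

A^4 = A^3·A:
A^4[1,1] = (5)(2) + (-2)(1) = 8
A^4[1,2] = (5)(-1) + (-2)(-1) = -3
A^4[2,1] = (2)(2) + (-1)(1) = 3
A^4[2,2] = (2)(-1) + (-1)(-1) = -1
A^4 = 
  [  8,  -3]
  [  3,  -1]

Therefore
A^4 = 
  [  8,  -3]
  [  3,  -1]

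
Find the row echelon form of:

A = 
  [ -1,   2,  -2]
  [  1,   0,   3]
Row operations:
R2 → R2 + (1)·R1

Resulting echelon form:
REF = 
  [ -1,   2,  -2]
  [  0,   2,   1]

Rank = 2 (number of non-zero pivot rows).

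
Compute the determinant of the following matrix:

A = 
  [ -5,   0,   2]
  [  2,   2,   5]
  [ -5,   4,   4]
Cofactor expansion along row 1:
det(A) = (-5)·((2)(4) - (5)(4)) - (0)·((2)(4) - (5)(-5)) + (2)·((2)(4) - (2)(-5))
  = (-5)(-12) - (0)(33) + (2)(18)
  = 96

det(A) = 96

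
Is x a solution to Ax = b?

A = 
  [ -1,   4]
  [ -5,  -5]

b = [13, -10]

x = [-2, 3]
No

Ax = [14, -5] ≠ b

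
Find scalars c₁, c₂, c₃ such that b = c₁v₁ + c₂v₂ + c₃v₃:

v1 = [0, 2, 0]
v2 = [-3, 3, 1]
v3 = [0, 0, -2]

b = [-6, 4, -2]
c1 = -1, c2 = 2, c3 = 2

b = -1·v1 + 2·v2 + 2·v3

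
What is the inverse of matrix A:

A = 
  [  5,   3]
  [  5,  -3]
det(A) = (5)(-3) - (3)(5) = -30
For a 2×2 matrix, A⁻¹ = (1/det(A)) · [[d, -b], [-c, a]]
    = (-1/30) · [[-3, -3], [-5, 5]]

A⁻¹ = 
  [1/10, 1/10]
  [ 1/6, -1/6]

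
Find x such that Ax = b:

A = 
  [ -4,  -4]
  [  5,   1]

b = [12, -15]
x = [-3, 0]

Row reduce the augmented matrix [A|b]:
R2 → R2 + (5/4)·R1
REF = 
  [ -4,  -4,  12]
  [  0,  -4,   0]

Back-substitution:
x₂ = 0 / (-4) = 0
x₁ = (12 - (-4)(0)) / (-4) = -3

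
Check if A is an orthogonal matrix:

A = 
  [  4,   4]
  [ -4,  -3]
No

AᵀA = 
  [ 32,  28]
  [ 28,  25]
≠ I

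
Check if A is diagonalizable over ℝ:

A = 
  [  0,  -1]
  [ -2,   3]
Yes

tr(A) = 3, det(A) = -2
Characteristic polynomial: λ² - tr(A)λ + det(A) = λ² - 3λ - 2
λ² - 3λ - 2 = 0  ⇒  λ = (3 ± √((-3)² - 4·(-2)))/2 = (3 ± √(17))/2
  = (3 + √17)/2,  (3 - √17)/2
Eigenvalues: (3 + √17)/2, (3 - √17)/2  (≈ 3.562, -0.5616)
The two irrational eigenvalues are distinct (simple), so each has alg. mult. = geom. mult. = 1.
Sum of geometric multiplicities equals n, so A has n independent eigenvectors.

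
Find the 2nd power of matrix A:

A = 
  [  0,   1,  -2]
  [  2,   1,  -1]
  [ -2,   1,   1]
A² = A·A:
A²[1,1] = (0)(0) + (1)(2) + (-2)(-2) = 6
A²[1,2] = (0)(1) + (1)(1) + (-2)(1) = -1
A²[1,3] = (0)(-2) + (1)(-1) + (-2)(1) = -3
A²[2,1] = (2)(0) + (1)(2) + (-1)(-2) = 4
A²[2,2] = (2)(1) + (1)(1) + (-1)(1) = 2
A²[2,3] = (2)(-2) + (1)(-1) + (-1)(1) = -6
A²[3,1] = (-2)(0) + (1)(2) + (1)(-2) = 0
A²[3,2] = (-2)(1) + (1)(1) + (1)(1) = 0
A²[3,3] = (-2)(-2) + (1)(-1) + (1)(1) = 4
A² = 
  [  6,  -1,  -3]
  [  4,   2,  -6]
  [  0,   0,   4]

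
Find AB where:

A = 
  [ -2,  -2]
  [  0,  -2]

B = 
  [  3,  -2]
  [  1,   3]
AB = 
  [ -8,  -2]
  [ -2,  -6]

A is 2×2 and B is 2×2, so AB is 2×2. Each entry is (row of A)·(column of B):
AB[1,1] = (-2)(3) + (-2)(1) = -8
AB[1,2] = (-2)(-2) + (-2)(3) = -2
AB[2,1] = (0)(3) + (-2)(1) = -2
AB[2,2] = (0)(-2) + (-2)(3) = -6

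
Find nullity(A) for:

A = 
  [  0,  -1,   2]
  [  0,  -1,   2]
nullity(A) = 2

Row reduce:
R2 → R2 - (1)·R1
REF = 
  [  0,  -1,   2]
  [  0,   0,   0]
Pivot columns: 2 → 1 pivot.
rank(A) = 1, so nullity(A) = 3 - 1 = 2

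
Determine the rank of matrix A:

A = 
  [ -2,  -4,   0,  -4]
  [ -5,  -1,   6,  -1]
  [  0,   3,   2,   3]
rank(A) = 2

Row reduce:
R2 → R2 - (5/2)·R1
R3 → R3 - (1/3)·R2
REF = 
  [ -2,  -4,   0,  -4]
  [  0,   9,   6,   9]
  [  0,   0,   0,   0]
Pivot columns: 1, 2 → 2 pivots.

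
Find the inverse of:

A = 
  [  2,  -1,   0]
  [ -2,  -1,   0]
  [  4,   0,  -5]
det(A) = (2)·((-1)(-5) - (0)(0)) - (-1)·((-2)(-5) - (0)(4)) + (0)·((-2)(0) - (-1)(4))
  = (2)(5) - (-1)(10) + (0)(4)
  = 20
det(A) = 20 ≠ 0, so A is invertible.

Cofactors Cᵢⱼ = (-1)ⁱ⁺ʲ·Mᵢⱼ:
C = 
  [  5, -10,   4]
  [ -5, -10,  -4]
  [  0,   0,  -4]

adj(A) = Cᵀ:
adj(A) = 
  [  5,  -5,   0]
  [-10, -10,   0]
  [  4,  -4,  -4]

A⁻¹ = (1/20) · adj(A):
A⁻¹ = 
  [ 1/4, -1/4,    0]
  [-1/2, -1/2,    0]
  [ 1/5, -1/5, -1/5]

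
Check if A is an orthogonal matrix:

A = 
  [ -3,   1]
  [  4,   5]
No

AᵀA = 
  [ 25,  17]
  [ 17,  26]
≠ I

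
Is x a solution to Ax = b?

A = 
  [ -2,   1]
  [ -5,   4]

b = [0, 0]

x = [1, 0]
No

Ax = [-2, -5] ≠ b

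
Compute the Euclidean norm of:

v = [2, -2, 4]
4.899

||v||₂ = √((2)² + (-2)² + (4)²) = √24 = 4.899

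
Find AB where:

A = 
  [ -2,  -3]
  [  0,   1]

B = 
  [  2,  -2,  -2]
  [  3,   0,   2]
A is 2×2 and B is 2×3, so AB is 2×3. Each entry is (row of A)·(column of B):
AB[1,1] = (-2)(2) + (-3)(3) = -13
AB[1,2] = (-2)(-2) + (-3)(0) = 4
AB[1,3] = (-2)(-2) + (-3)(2) = -2
AB[2,1] = (0)(2) + (1)(3) = 3
AB[2,2] = (0)(-2) + (1)(0) = 0
AB[2,3] = (0)(-2) + (1)(2) = 2

AB = 
  [-13,   4,  -2]
  [  3,   0,   2]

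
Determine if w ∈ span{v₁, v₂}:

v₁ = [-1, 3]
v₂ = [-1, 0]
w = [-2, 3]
Yes

Form the augmented matrix and row-reduce:
[v₁|v₂|w] = 
  [ -1,  -1,  -2]
  [  3,   0,   3]
R2 → R2 + (3)·R1
REF = 
  [ -1,  -1,  -2]
  [  0,  -3,  -3]

No row of the form [0 0 | nonzero], so the system is consistent. Back-substitution gives c₁ = 1, c₂ = 1: w = (1)·v₁ + (1)·v₂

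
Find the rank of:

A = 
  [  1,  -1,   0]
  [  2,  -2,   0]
rank(A) = 1

Row reduce:
R2 → R2 - (2)·R1
REF = 
  [  1,  -1,   0]
  [  0,   0,   0]
Pivot columns: 1 → 1 pivot.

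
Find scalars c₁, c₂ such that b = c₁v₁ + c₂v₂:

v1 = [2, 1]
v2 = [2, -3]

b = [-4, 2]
c1 = -1, c2 = -1

b = -1·v1 + -1·v2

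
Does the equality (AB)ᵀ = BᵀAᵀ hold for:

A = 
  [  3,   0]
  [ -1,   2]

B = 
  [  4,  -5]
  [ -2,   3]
Yes

(AB)ᵀ = 
  [ 12,  -8]
  [-15,  11]

BᵀAᵀ = 
  [ 12,  -8]
  [-15,  11]

Both sides are equal — this is the standard identity (AB)ᵀ = BᵀAᵀ, which holds for all A, B.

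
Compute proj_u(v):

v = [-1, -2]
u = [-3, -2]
v·u = (-1)(-3) + (-2)(-2) = 7
u·u = (-3)² + (-2)² = 13
proj_u(v) = (v·u / u·u) × u = (7/13) × u

proj_u(v) = [-21/13, -14/13]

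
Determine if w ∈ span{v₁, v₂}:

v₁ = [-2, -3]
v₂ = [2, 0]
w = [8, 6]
Yes

Form the augmented matrix and row-reduce:
[v₁|v₂|w] = 
  [ -2,   2,   8]
  [ -3,   0,   6]
R2 → R2 - (3/2)·R1
REF = 
  [ -2,   2,   8]
  [  0,  -3,  -6]

No row of the form [0 0 | nonzero], so the system is consistent. Back-substitution gives c₁ = -2, c₂ = 2: w = (-2)·v₁ + (2)·v₂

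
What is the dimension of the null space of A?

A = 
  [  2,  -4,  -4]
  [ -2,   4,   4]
nullity(A) = 2

Row reduce:
R2 → R2 + (1)·R1
REF = 
  [  2,  -4,  -4]
  [  0,   0,   0]
Pivot columns: 1 → 1 pivot.
rank(A) = 1, so nullity(A) = 3 - 1 = 2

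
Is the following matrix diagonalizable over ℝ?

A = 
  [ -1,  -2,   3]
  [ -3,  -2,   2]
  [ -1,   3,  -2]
No

Characteristic polynomial: det(λI - A) = λ³ + 5λ² - λ + 15
By the rational root theorem any rational root is an integer dividing 15; none of those is a root, so p(λ) has no rational roots and hence (being an irreducible cubic) no repeated roots.
Discriminant of the cubic: Δ = -14896
Δ < 0 ⇒ one real eigenvalue and a complex-conjugate pair: λ ≈ -5.647, 0.3237 + 1.597i, 0.3237 - 1.597i
Has complex eigenvalues (not diagonalizable over ℝ).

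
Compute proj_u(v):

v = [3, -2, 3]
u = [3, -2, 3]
proj_u(v) = [3, -2, 3]

v·u = (3)(3) + (-2)(-2) + (3)(3) = 22
u·u = (3)² + (-2)² + (3)² = 22
proj_u(v) = (v·u / u·u) × u = (22/22) × u = (1) × u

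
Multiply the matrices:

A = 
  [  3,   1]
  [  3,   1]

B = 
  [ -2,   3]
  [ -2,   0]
AB = 
  [ -8,   9]
  [ -8,   9]

A is 2×2 and B is 2×2, so AB is 2×2. Each entry is (row of A)·(column of B):
AB[1,1] = (3)(-2) + (1)(-2) = -8
AB[1,2] = (3)(3) + (1)(0) = 9
AB[2,1] = (3)(-2) + (1)(-2) = -8
AB[2,2] = (3)(3) + (1)(0) = 9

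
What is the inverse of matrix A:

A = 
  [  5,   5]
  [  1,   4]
det(A) = (5)(4) - (5)(1) = 15
For a 2×2 matrix, A⁻¹ = (1/det(A)) · [[d, -b], [-c, a]]
    = (1/15) · [[4, -5], [-1, 5]]

A⁻¹ = 
  [ 4/15,  -1/3]
  [-1/15,   1/3]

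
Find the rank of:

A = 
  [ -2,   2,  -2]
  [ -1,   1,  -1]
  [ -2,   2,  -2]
rank(A) = 1

Row reduce:
R2 → R2 - (1/2)·R1
R3 → R3 - (1)·R1
REF = 
  [ -2,   2,  -2]
  [  0,   0,   0]
  [  0,   0,   0]
Pivot columns: 1 → 1 pivot.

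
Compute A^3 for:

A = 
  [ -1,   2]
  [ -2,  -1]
A² = A·A:
A²[1,1] = (-1)(-1) + (2)(-2) = -3
A²[1,2] = (-1)(2) + (2)(-1) = -4
A²[2,1] = (-2)(-1) + (-1)(-2) = 4
A²[2,2] = (-2)(2) + (-1)(-1) = -3
A² = 
  [ -3,  -4]
  [  4,  -3]

A^3 = A^2·A:
A^3[1,1] = (-3)(-1) + (-4)(-2) = 11
A^3[1,2] = (-3)(2) + (-4)(-1) = -2
A^3[2,1] = (4)(-1) + (-3)(-2) = 2
A^3[2,2] = (4)(2) + (-3)(-1) = 11
A^3 = 
  [ 11,  -2]
  [  2,  11]

Therefore
A^3 = 
  [ 11,  -2]
  [  2,  11]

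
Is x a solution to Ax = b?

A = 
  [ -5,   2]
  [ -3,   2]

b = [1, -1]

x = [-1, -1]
No

Ax = [3, 1] ≠ b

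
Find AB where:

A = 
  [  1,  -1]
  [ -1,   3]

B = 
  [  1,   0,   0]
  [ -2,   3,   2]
AB = 
  [  3,  -3,  -2]
  [ -7,   9,   6]

A is 2×2 and B is 2×3, so AB is 2×3. Each entry is (row of A)·(column of B):
AB[1,1] = (1)(1) + (-1)(-2) = 3
AB[1,2] = (1)(0) + (-1)(3) = -3
AB[1,3] = (1)(0) + (-1)(2) = -2
AB[2,1] = (-1)(1) + (3)(-2) = -7
AB[2,2] = (-1)(0) + (3)(3) = 9
AB[2,3] = (-1)(0) + (3)(2) = 6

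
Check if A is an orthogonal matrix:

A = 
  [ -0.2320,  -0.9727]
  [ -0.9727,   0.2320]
Yes

AᵀA = 
  [  1,   0]
  [  0,   1]
≈ I (equal to I up to the 4-dp rounding of the entries)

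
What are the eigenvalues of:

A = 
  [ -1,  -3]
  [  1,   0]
λ = (-1 + i√11)/2, (-1 - i√11)/2  (≈ -0.5 + 1.658i, -0.5 - 1.658i)

tr(A) = -1, det(A) = 3
Characteristic polynomial: λ² - tr(A)λ + det(A) = λ² + λ + 3
λ² + λ + 3 = 0  ⇒  λ = (-1 ± √((1)² - 4·(3)))/2 = (-1 ± √(-11))/2
  = (-1 + i√11)/2,  (-1 - i√11)/2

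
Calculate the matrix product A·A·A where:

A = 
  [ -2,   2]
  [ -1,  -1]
A² = A·A:
A²[1,1] = (-2)(-2) + (2)(-1) = 2
A²[1,2] = (-2)(2) + (2)(-1) = -6
A²[2,1] = (-1)(-2) + (-1)(-1) = 3
A²[2,2] = (-1)(2) + (-1)(-1) = -1
A² = 
  [  2,  -6]
  [  3,  -1]

A^3 = A^2·A:
A^3[1,1] = (2)(-2) + (-6)(-1) = 2
A^3[1,2] = (2)(2) + (-6)(-1) = 10
A^3[2,1] = (3)(-2) + (-1)(-1) = -5
A^3[2,2] = (3)(2) + (-1)(-1) = 7
A^3 = 
  [  2,  10]
  [ -5,   7]

Therefore
A^3 = 
  [  2,  10]
  [ -5,   7]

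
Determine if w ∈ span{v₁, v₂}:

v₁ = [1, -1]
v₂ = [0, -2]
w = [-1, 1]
Yes

Form the augmented matrix and row-reduce:
[v₁|v₂|w] = 
  [  1,   0,  -1]
  [ -1,  -2,   1]
R2 → R2 + (1)·R1
REF = 
  [  1,   0,  -1]
  [  0,  -2,   0]

No row of the form [0 0 | nonzero], so the system is consistent. Back-substitution gives c₁ = -1, c₂ = 0: w = (-1)·v₁ + (0)·v₂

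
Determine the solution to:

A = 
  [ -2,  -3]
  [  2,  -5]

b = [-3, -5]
Row reduce the augmented matrix [A|b]:
R2 → R2 + (1)·R1
REF = 
  [ -2,  -3,  -3]
  [  0,  -8,  -8]

Back-substitution:
x₂ = (-8) / (-8) = 1
x₁ = (-3 - (-3)(1)) / (-2) = 0

x = [0, 1]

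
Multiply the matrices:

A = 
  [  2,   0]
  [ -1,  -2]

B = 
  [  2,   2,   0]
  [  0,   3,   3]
AB = 
  [  4,   4,   0]
  [ -2,  -8,  -6]

A is 2×2 and B is 2×3, so AB is 2×3. Each entry is (row of A)·(column of B):
AB[1,1] = (2)(2) + (0)(0) = 4
AB[1,2] = (2)(2) + (0)(3) = 4
AB[1,3] = (2)(0) + (0)(3) = 0
AB[2,1] = (-1)(2) + (-2)(0) = -2
AB[2,2] = (-1)(2) + (-2)(3) = -8
AB[2,3] = (-1)(0) + (-2)(3) = -6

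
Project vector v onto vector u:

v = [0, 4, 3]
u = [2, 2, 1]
v·u = (0)(2) + (4)(2) + (3)(1) = 11
u·u = (2)² + (2)² + (1)² = 9
proj_u(v) = (v·u / u·u) × u = (11/9) × u

proj_u(v) = [22/9, 22/9, 11/9]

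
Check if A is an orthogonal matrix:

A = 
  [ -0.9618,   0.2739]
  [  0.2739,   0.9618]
Yes

AᵀA = 
  [  1.0001,   0]
  [  0,   1.0001]
≈ I (equal to I up to the 4-dp rounding of the entries)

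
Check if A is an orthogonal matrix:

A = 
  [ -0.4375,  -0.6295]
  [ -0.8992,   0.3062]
No

AᵀA = 
  [  1,   0.0001]
  [  0.0001,   0.4900]
≠ I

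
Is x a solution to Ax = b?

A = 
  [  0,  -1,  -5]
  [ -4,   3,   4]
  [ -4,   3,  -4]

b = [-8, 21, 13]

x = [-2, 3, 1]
Yes

Ax = [-8, 21, 13] = b ✓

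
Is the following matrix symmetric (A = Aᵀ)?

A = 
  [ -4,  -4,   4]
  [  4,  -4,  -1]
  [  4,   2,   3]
No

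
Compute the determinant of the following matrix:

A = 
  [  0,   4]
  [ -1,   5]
For a 2×2 matrix, det = ad - bc = (0)(5) - (4)(-1) = 4

det(A) = 4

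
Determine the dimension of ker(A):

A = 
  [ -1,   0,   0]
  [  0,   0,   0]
nullity(A) = 2

Row reduce:
(no row operations needed)
REF = 
  [ -1,   0,   0]
  [  0,   0,   0]
Pivot columns: 1 → 1 pivot.
rank(A) = 1, so nullity(A) = 3 - 1 = 2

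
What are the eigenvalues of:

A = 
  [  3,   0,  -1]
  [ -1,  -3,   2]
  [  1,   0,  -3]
λ = -3, 2√2, -2√2  (≈ -3, 2.828, -2.828)

Characteristic polynomial: det(λI - A) = λ³ + 3λ² - 8λ - 24
Testing integer divisors of the constant term: p(-3) = 0, so (λ + 3) is a factor:
p(λ) = (λ + 3)(λ² - 8)
λ² - 8 = 0  ⇒  λ = (0 ± √((0)² - 4·(-8)))/2 = (0 ± √(32))/2
  = 2√2,  -2√2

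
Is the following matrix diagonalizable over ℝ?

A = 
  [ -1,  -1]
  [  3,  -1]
No

tr(A) = -2, det(A) = 4
Characteristic polynomial: λ² - tr(A)λ + det(A) = λ² + 2λ + 4
λ² + 2λ + 4 = 0  ⇒  λ = (-2 ± √((2)² - 4·(4)))/2 = (-2 ± √(-12))/2
  = -1 + i√3,  -1 - i√3
Eigenvalues: -1 + i√3, -1 - i√3  (≈ -1 + 1.732i, -1 - 1.732i)
Has complex eigenvalues (not diagonalizable over ℝ).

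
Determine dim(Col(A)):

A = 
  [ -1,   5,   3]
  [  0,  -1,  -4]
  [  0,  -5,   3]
Row reduce:
R3 → R3 - (5)·R2
REF = 
  [ -1,   5,   3]
  [  0,  -1,  -4]
  [  0,   0,  23]
Pivot columns: 1, 2, 3 → 3 pivots.
dim(Col(A)) = number of pivot columns = 3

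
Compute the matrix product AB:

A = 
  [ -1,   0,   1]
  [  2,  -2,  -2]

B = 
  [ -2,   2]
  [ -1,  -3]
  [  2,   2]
A is 2×3 and B is 3×2, so AB is 2×2. Each entry is (row of A)·(column of B):
AB[1,1] = (-1)(-2) + (0)(-1) + (1)(2) = 4
AB[1,2] = (-1)(2) + (0)(-3) + (1)(2) = 0
AB[2,1] = (2)(-2) + (-2)(-1) + (-2)(2) = -6
AB[2,2] = (2)(2) + (-2)(-3) + (-2)(2) = 6

AB = 
  [  4,   0]
  [ -6,   6]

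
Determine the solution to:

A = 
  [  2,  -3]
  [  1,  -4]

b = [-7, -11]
Row reduce the augmented matrix [A|b]:
R2 → R2 - (1/2)·R1
REF = 
  [    2,    -3,    -7]
  [    0,  -5/2, -15/2]

Back-substitution:
x₂ = (-15/2) / (-5/2) = 3
x₁ = (-7 - (-3)(3)) / 2 = 1

x = [1, 3]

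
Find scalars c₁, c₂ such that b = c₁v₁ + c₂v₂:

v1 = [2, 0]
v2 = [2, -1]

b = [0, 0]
c1 = 0, c2 = 0

b = 0·v1 + 0·v2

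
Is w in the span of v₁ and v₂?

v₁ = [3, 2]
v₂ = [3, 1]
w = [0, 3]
Yes

Form the augmented matrix and row-reduce:
[v₁|v₂|w] = 
  [  3,   3,   0]
  [  2,   1,   3]
R2 → R2 - (2/3)·R1
REF = 
  [  3,   3,   0]
  [  0,  -1,   3]

No row of the form [0 0 | nonzero], so the system is consistent. Back-substitution gives c₁ = 3, c₂ = -3: w = (3)·v₁ + (-3)·v₂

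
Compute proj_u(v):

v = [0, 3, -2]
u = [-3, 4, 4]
v·u = (0)(-3) + (3)(4) + (-2)(4) = 4
u·u = (-3)² + (4)² + (4)² = 41
proj_u(v) = (v·u / u·u) × u = (4/41) × u

proj_u(v) = [-12/41, 16/41, 16/41]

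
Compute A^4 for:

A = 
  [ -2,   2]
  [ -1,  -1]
A^4 = 
  [-14,  -6]
  [  3, -17]

A² = A·A:
A²[1,1] = (-2)(-2) + (2)(-1) = 2
A²[1,2] = (-2)(2) + (2)(-1) = -6
A²[2,1] = (-1)(-2) + (-1)(-1) = 3
A²[2,2] = (-1)(2) + (-1)(-1) = -1
A² = 
  [  2,  -6]
  [  3,  -1]

A^3 = A^2·A:
A^3[1,1] = (2)(-2) + (-6)(-1) = 2
A^3[1,2] = (2)(2) + (-6)(-1) = 10
A^3[2,1] = (3)(-2) + (-1)(-1) = -5
A^3[2,2] = (3)(2) + (-1)(-1) = 7
A^3 = 
  [  2,  10]
  [ -5,   7]

A^4 = A^3·A:
A^4[1,1] = (2)(-2) + (10)(-1) = -14
A^4[1,2] = (2)(2) + (10)(-1) = -6
A^4[2,1] = (-5)(-2) + (7)(-1) = 3
A^4[2,2] = (-5)(2) + (7)(-1) = -17
A^4 = 
  [-14,  -6]
  [  3, -17]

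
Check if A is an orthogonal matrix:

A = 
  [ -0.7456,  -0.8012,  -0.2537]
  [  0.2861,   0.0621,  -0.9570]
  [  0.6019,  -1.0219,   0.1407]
No

AᵀA = 
  [  1.0001,   0.0001,   0]
  [  0.0001,   1.6901,   0.0001]
  [  0,   0.0001,   1]
≠ I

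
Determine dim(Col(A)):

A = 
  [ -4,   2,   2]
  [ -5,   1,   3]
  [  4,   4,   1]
dim(Col(A)) = 3

Row reduce:
R2 → R2 - (5/4)·R1
R3 → R3 + (1)·R1
R3 → R3 + (4)·R2
REF = 
  [  -4,    2,    2]
  [   0, -3/2,  1/2]
  [   0,    0,    5]
Pivot columns: 1, 2, 3 → 3 pivots.
dim(Col(A)) = number of pivot columns = 3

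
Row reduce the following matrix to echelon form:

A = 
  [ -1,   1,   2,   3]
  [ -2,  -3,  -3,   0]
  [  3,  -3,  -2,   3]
Row operations:
R2 → R2 - (2)·R1
R3 → R3 + (3)·R1

Resulting echelon form:
REF = 
  [ -1,   1,   2,   3]
  [  0,  -5,  -7,  -6]
  [  0,   0,   4,  12]

Rank = 3 (number of non-zero pivot rows).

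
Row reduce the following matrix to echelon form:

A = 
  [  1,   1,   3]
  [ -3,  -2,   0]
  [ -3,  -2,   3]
Row operations:
R2 → R2 + (3)·R1
R3 → R3 + (3)·R1
R3 → R3 - (1)·R2

Resulting echelon form:
REF = 
  [  1,   1,   3]
  [  0,   1,   9]
  [  0,   0,   3]

Rank = 3 (number of non-zero pivot rows).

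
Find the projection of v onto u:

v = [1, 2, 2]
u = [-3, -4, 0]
v·u = (1)(-3) + (2)(-4) + (2)(0) = -11
u·u = (-3)² + (-4)² + (0)² = 25
proj_u(v) = (v·u / u·u) × u = (-11/25) × u

proj_u(v) = [33/25, 44/25, 0]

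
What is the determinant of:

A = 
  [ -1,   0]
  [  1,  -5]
5

For a 2×2 matrix, det = ad - bc = (-1)(-5) - (0)(1) = 5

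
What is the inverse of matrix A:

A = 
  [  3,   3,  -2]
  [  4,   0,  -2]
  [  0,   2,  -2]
det(A) = (3)·((0)(-2) - (-2)(2)) - (3)·((4)(-2) - (-2)(0)) + (-2)·((4)(2) - (0)(0))
  = (3)(4) - (3)(-8) + (-2)(8)
  = 20
det(A) = 20 ≠ 0, so A is invertible.

Cofactors Cᵢⱼ = (-1)ⁱ⁺ʲ·Mᵢⱼ:
C = 
  [  4,   8,   8]
  [  2,  -6,  -6]
  [ -6,  -2, -12]

adj(A) = Cᵀ:
adj(A) = 
  [  4,   2,  -6]
  [  8,  -6,  -2]
  [  8,  -6, -12]

A⁻¹ = (1/20) · adj(A):
A⁻¹ = 
  [  1/5,  1/10, -3/10]
  [  2/5, -3/10, -1/10]
  [  2/5, -3/10,  -3/5]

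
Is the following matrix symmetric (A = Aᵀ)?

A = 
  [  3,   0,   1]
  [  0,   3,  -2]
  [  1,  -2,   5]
Yes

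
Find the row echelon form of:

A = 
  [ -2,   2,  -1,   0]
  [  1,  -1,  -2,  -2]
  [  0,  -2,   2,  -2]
Row operations:
R2 → R2 + (1/2)·R1
Swap R2 ↔ R3

Resulting echelon form:
REF = 
  [  -2,    2,   -1,    0]
  [   0,   -2,    2,   -2]
  [   0,    0, -5/2,   -2]

Rank = 3 (number of non-zero pivot rows).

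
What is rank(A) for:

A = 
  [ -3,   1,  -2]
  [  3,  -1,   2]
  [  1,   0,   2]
Row reduce:
R2 → R2 + (1)·R1
R3 → R3 + (1/3)·R1
Swap R2 ↔ R3
REF = 
  [ -3,   1,  -2]
  [  0, 1/3, 4/3]
  [  0,   0,   0]
Pivot columns: 1, 2 → 2 pivots.

rank(A) = 2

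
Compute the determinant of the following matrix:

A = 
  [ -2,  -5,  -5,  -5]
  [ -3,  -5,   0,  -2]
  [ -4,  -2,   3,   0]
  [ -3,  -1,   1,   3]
Cofactor expansion along row 1: det(A) = a₁₁M₁₁ - a₁₂M₁₂ + a₁₃M₁₃ - a₁₄M₁₄

M₁₁ = det[[-5, 0, -2]; [-2, 3, 0]; [-1, 1, 3]]
  = (-5)·((3)(3) - (0)(1)) - (0)·((-2)(3) - (0)(-1)) + (-2)·((-2)(1) - (3)(-1))
  = (-5)(9) - (0)(-6) + (-2)(1)
  = -47
M₁₂ = det[[-3, 0, -2]; [-4, 3, 0]; [-3, 1, 3]]
  = (-3)·((3)(3) - (0)(1)) - (0)·((-4)(3) - (0)(-3)) + (-2)·((-4)(1) - (3)(-3))
  = (-3)(9) - (0)(-12) + (-2)(5)
  = -37
M₁₃ = det[[-3, -5, -2]; [-4, -2, 0]; [-3, -1, 3]]
  = (-3)·((-2)(3) - (0)(-1)) - (-5)·((-4)(3) - (0)(-3)) + (-2)·((-4)(-1) - (-2)(-3))
  = (-3)(-6) - (-5)(-12) + (-2)(-2)
  = -38
M₁₄ = det[[-3, -5, 0]; [-4, -2, 3]; [-3, -1, 1]]
  = (-3)·((-2)(1) - (3)(-1)) - (-5)·((-4)(1) - (3)(-3)) + (0)·((-4)(-1) - (-2)(-3))
  = (-3)(1) - (-5)(5) + (0)(-2)
  = 22

det(A) = (-2)(-47) - (-5)(-37) + (-5)(-38) - (-5)(22) = 209

det(A) = 209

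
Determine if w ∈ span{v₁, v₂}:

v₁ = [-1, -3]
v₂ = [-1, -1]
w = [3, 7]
Yes

Form the augmented matrix and row-reduce:
[v₁|v₂|w] = 
  [ -1,  -1,   3]
  [ -3,  -1,   7]
R2 → R2 - (3)·R1
REF = 
  [ -1,  -1,   3]
  [  0,   2,  -2]

No row of the form [0 0 | nonzero], so the system is consistent. Back-substitution gives c₁ = -2, c₂ = -1: w = (-2)·v₁ + (-1)·v₂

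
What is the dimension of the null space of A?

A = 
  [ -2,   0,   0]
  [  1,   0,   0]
nullity(A) = 2

Row reduce:
R2 → R2 + (1/2)·R1
REF = 
  [ -2,   0,   0]
  [  0,   0,   0]
Pivot columns: 1 → 1 pivot.
rank(A) = 1, so nullity(A) = 3 - 1 = 2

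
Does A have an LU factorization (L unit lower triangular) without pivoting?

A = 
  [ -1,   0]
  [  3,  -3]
Yes.
A[1,1] = -1 ≠ 0, so Gaussian elimination proceeds without a row swap: multiplier ℓ₂₁ = (3)/(-1) = -3, and U[2,2] = -3 - (-3)(0) = -3.
L = 
  [  1,   0]
  [ -3,   1]
U = 
  [ -1,   0]
  [  0,  -3]
Check row 2 of LU: [(-3)(-1), (-3)(0) + (-3)] = [3, -3] = row 2 of A ✓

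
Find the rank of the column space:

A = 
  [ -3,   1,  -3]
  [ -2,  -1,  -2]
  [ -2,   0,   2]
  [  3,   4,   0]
dim(Col(A)) = 3

Row reduce:
R2 → R2 - (2/3)·R1
R3 → R3 - (2/3)·R1
R4 → R4 + (1)·R1
R3 → R3 - (2/5)·R2
R4 → R4 + (3)·R2
R4 → R4 + (3/4)·R3
REF = 
  [  -3,    1,   -3]
  [   0, -5/3,    0]
  [   0,    0,    4]
  [   0,    0,    0]
Pivot columns: 1, 2, 3 → 3 pivots.
dim(Col(A)) = number of pivot columns = 3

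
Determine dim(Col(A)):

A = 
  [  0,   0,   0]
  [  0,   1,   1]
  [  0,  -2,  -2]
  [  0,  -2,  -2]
dim(Col(A)) = 1

Row reduce:
Swap R1 ↔ R2
R3 → R3 + (2)·R1
R4 → R4 + (2)·R1
REF = 
  [  0,   1,   1]
  [  0,   0,   0]
  [  0,   0,   0]
  [  0,   0,   0]
Pivot columns: 2 → 1 pivot.
dim(Col(A)) = number of pivot columns = 1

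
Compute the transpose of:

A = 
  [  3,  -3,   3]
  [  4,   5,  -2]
Aᵀ = 
  [  3,   4]
  [ -3,   5]
  [  3,  -2]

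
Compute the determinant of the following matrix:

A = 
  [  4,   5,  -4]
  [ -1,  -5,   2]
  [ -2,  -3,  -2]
Cofactor expansion along row 1:
det(A) = (4)·((-5)(-2) - (2)(-3)) - (5)·((-1)(-2) - (2)(-2)) + (-4)·((-1)(-3) - (-5)(-2))
  = (4)(16) - (5)(6) + (-4)(-7)
  = 62

det(A) = 62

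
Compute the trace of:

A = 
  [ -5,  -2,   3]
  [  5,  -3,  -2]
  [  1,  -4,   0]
-8

tr(A) = -5 + -3 + 0 = -8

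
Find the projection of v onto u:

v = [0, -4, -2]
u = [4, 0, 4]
proj_u(v) = [-1, 0, -1]

v·u = (0)(4) + (-4)(0) + (-2)(4) = -8
u·u = (4)² + (0)² + (4)² = 32
proj_u(v) = (v·u / u·u) × u = (-8/32) × u = (-1/4) × u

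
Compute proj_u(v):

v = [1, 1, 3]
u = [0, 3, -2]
proj_u(v) = [0, -9/13, 6/13]

v·u = (1)(0) + (1)(3) + (3)(-2) = -3
u·u = (0)² + (3)² + (-2)² = 13
proj_u(v) = (v·u / u·u) × u = (-3/13) × u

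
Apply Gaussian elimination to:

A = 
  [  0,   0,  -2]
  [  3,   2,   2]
Row operations:
Swap R1 ↔ R2

Resulting echelon form:
REF = 
  [  3,   2,   2]
  [  0,   0,  -2]

Rank = 2 (number of non-zero pivot rows).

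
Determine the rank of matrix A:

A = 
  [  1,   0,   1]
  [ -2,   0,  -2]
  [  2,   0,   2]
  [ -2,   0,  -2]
rank(A) = 1

Row reduce:
R2 → R2 + (2)·R1
R3 → R3 - (2)·R1
R4 → R4 + (2)·R1
REF = 
  [  1,   0,   1]
  [  0,   0,   0]
  [  0,   0,   0]
  [  0,   0,   0]
Pivot columns: 1 → 1 pivot.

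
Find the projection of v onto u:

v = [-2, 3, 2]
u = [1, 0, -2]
proj_u(v) = [-6/5, 0, 12/5]

v·u = (-2)(1) + (3)(0) + (2)(-2) = -6
u·u = (1)² + (0)² + (-2)² = 5
proj_u(v) = (v·u / u·u) × u = (-6/5) × u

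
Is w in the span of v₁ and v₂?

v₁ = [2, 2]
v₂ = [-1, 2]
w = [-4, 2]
Yes

Form the augmented matrix and row-reduce:
[v₁|v₂|w] = 
  [  2,  -1,  -4]
  [  2,   2,   2]
R2 → R2 - (1)·R1
REF = 
  [  2,  -1,  -4]
  [  0,   3,   6]

No row of the form [0 0 | nonzero], so the system is consistent. Back-substitution gives c₁ = -1, c₂ = 2: w = (-1)·v₁ + (2)·v₂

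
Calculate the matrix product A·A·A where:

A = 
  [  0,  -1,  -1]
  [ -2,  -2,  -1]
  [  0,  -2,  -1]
A² = A·A:
A²[1,1] = (0)(0) + (-1)(-2) + (-1)(0) = 2
A²[1,2] = (0)(-1) + (-1)(-2) + (-1)(-2) = 4
A²[1,3] = (0)(-1) + (-1)(-1) + (-1)(-1) = 2
A²[2,1] = (-2)(0) + (-2)(-2) + (-1)(0) = 4
A²[2,2] = (-2)(-1) + (-2)(-2) + (-1)(-2) = 8
A²[2,3] = (-2)(-1) + (-2)(-1) + (-1)(-1) = 5
A²[3,1] = (0)(0) + (-2)(-2) + (-1)(0) = 4
A²[3,2] = (0)(-1) + (-2)(-2) + (-1)(-2) = 6
A²[3,3] = (0)(-1) + (-2)(-1) + (-1)(-1) = 3
A² = 
  [  2,   4,   2]
  [  4,   8,   5]
  [  4,   6,   3]

A^3 = A^2·A:
A^3[1,1] = (2)(0) + (4)(-2) + (2)(0) = -8
A^3[1,2] = (2)(-1) + (4)(-2) + (2)(-2) = -14
A^3[1,3] = (2)(-1) + (4)(-1) + (2)(-1) = -8
A^3[2,1] = (4)(0) + (8)(-2) + (5)(0) = -16
A^3[2,2] = (4)(-1) + (8)(-2) + (5)(-2) = -30
A^3[2,3] = (4)(-1) + (8)(-1) + (5)(-1) = -17
A^3[3,1] = (4)(0) + (6)(-2) + (3)(0) = -12
A^3[3,2] = (4)(-1) + (6)(-2) + (3)(-2) = -22
A^3[3,3] = (4)(-1) + (6)(-1) + (3)(-1) = -13
A^3 = 
  [ -8, -14,  -8]
  [-16, -30, -17]
  [-12, -22, -13]

Therefore
A^3 = 
  [ -8, -14,  -8]
  [-16, -30, -17]
  [-12, -22, -13]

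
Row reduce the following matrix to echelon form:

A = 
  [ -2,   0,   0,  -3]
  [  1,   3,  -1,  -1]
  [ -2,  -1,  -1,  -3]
Row operations:
R2 → R2 + (1/2)·R1
R3 → R3 - (1)·R1
R3 → R3 + (1/3)·R2

Resulting echelon form:
REF = 
  [  -2,    0,    0,   -3]
  [   0,    3,   -1, -5/2]
  [   0,    0, -4/3, -5/6]

Rank = 3 (number of non-zero pivot rows).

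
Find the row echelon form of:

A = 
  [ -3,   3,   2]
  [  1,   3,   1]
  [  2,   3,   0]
Row operations:
R2 → R2 + (1/3)·R1
R3 → R3 + (2/3)·R1
R3 → R3 - (5/4)·R2

Resulting echelon form:
REF = 
  [  -3,    3,    2]
  [   0,    4,  5/3]
  [   0,    0, -3/4]

Rank = 3 (number of non-zero pivot rows).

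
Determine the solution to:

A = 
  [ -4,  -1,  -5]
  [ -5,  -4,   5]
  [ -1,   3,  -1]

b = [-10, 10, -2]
Row reduce the augmented matrix [A|b]:
R2 → R2 - (5/4)·R1
R3 → R3 - (1/4)·R1
R3 → R3 + (13/11)·R2
REF = 
  [    -4,     -1,     -5,    -10]
  [     0,  -11/4,   45/4,   45/2]
  [     0,      0, 149/11, 298/11]

Back-substitution:
x₃ = (298/11) / (149/11) = 2
x₂ = (45/2 - (45/4)(2)) / (-11/4) = 0
x₁ = (-10 - (-1)(0) - (-5)(2)) / (-4) = 0

x = [0, 0, 2]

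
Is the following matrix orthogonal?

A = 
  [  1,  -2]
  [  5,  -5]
No

AᵀA = 
  [ 26, -27]
  [-27,  29]
≠ I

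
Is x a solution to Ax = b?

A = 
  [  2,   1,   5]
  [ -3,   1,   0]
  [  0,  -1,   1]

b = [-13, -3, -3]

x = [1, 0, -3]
Yes

Ax = [-13, -3, -3] = b ✓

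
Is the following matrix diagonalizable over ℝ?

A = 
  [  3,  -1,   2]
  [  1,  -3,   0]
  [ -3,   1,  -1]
No

Characteristic polynomial: det(λI - A) = λ³ + λ² - 2λ + 8
By the rational root theorem any rational root is an integer dividing 8; none of those is a root, so p(λ) has no rational roots and hence (being an irreducible cubic) no repeated roots.
Discriminant of the cubic: Δ = -2012
Δ < 0 ⇒ one real eigenvalue and a complex-conjugate pair: λ ≈ -2.767, 0.8837 + 1.453i, 0.8837 - 1.453i
Has complex eigenvalues (not diagonalizable over ℝ).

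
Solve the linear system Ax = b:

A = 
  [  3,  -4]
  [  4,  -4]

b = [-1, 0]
x = [1, 1]

Row reduce the augmented matrix [A|b]:
R2 → R2 - (4/3)·R1
REF = 
  [  3,  -4,  -1]
  [  0, 4/3, 4/3]

Back-substitution:
x₂ = (4/3) / (4/3) = 1
x₁ = (-1 - (-4)(1)) / 3 = 1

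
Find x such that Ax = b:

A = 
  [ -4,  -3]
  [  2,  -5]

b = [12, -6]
x = [-3, 0]

Row reduce the augmented matrix [A|b]:
R2 → R2 + (1/2)·R1
REF = 
  [   -4,    -3,    12]
  [    0, -13/2,     0]

Back-substitution:
x₂ = 0 / (-13/2) = 0
x₁ = (12 - (-3)(0)) / (-4) = -3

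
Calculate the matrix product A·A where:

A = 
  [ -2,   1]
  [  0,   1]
A² = A·A:
A²[1,1] = (-2)(-2) + (1)(0) = 4
A²[1,2] = (-2)(1) + (1)(1) = -1
A²[2,1] = (0)(-2) + (1)(0) = 0
A²[2,2] = (0)(1) + (1)(1) = 1
A² = 
  [  4,  -1]
  [  0,   1]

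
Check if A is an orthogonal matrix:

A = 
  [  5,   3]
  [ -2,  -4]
No

AᵀA = 
  [ 29,  23]
  [ 23,  25]
≠ I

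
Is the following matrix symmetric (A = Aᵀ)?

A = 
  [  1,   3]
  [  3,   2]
Yes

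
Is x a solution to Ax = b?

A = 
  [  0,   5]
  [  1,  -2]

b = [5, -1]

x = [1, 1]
Yes

Ax = [5, -1] = b ✓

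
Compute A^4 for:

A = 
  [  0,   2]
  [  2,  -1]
A² = A·A:
A²[1,1] = (0)(0) + (2)(2) = 4
A²[1,2] = (0)(2) + (2)(-1) = -2
A²[2,1] = (2)(0) + (-1)(2) = -2
A²[2,2] = (2)(2) + (-1)(-1) = 5
A² = 
  [  4,  -2]
  [ -2,   5]

A^3 = A^2·A:
A^3[1,1] = (4)(0) + (-2)(2) = -4
A^3[1,2] = (4)(2) + (-2)(-1) = 10
A^3[2,1] = (-2)(0) + (5)(2) = 10
A^3[2,2] = (-2)(2) + (5)(-1) = -9
A^3 = 
  [ -4,  10]
  [ 10,  -9]

A^4 = A^3·A:
A^4[1,1] = (-4)(0) + (10)(2) = 20
A^4[1,2] = (-4)(2) + (10)(-1) = -18
A^4[2,1] = (10)(0) + (-9)(2) = -18
A^4[2,2] = (10)(2) + (-9)(-1) = 29
A^4 = 
  [ 20, -18]
  [-18,  29]

Therefore
A^4 = 
  [ 20, -18]
  [-18,  29]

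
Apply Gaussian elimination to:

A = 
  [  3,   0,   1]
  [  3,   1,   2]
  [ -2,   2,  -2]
Row operations:
R2 → R2 - (1)·R1
R3 → R3 + (2/3)·R1
R3 → R3 - (2)·R2

Resulting echelon form:
REF = 
  [    3,     0,     1]
  [    0,     1,     1]
  [    0,     0, -10/3]

Rank = 3 (number of non-zero pivot rows).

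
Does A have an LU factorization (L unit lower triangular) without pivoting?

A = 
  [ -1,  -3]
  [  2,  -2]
Yes.
A[1,1] = -1 ≠ 0, so Gaussian elimination proceeds without a row swap: multiplier ℓ₂₁ = (2)/(-1) = -2, and U[2,2] = -2 - (-2)(-3) = -8.
L = 
  [  1,   0]
  [ -2,   1]
U = 
  [ -1,  -3]
  [  0,  -8]
Check row 2 of LU: [(-2)(-1), (-2)(-3) + (-8)] = [2, -2] = row 2 of A ✓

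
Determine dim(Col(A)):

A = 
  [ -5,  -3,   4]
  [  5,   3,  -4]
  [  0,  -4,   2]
Row reduce:
R2 → R2 + (1)·R1
Swap R2 ↔ R3
REF = 
  [ -5,  -3,   4]
  [  0,  -4,   2]
  [  0,   0,   0]
Pivot columns: 1, 2 → 2 pivots.
dim(Col(A)) = number of pivot columns = 2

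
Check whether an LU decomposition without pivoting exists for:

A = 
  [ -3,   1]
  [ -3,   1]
Yes.
A[1,1] = -3 ≠ 0, so Gaussian elimination proceeds without a row swap: multiplier ℓ₂₁ = (-3)/(-3) = 1, and U[2,2] = 1 - (1)(1) = 0.
L = 
  [  1,   0]
  [  1,   1]
U = 
  [ -3,   1]
  [  0,   0]
Check row 2 of LU: [(1)(-3), (1)(1) + 0] = [-3, 1] = row 2 of A ✓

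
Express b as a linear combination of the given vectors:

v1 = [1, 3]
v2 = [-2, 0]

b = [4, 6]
c1 = 2, c2 = -1

b = 2·v1 + -1·v2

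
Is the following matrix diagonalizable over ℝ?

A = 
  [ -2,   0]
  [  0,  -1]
Yes

tr(A) = -3, det(A) = 2
Characteristic polynomial: λ² - tr(A)λ + det(A) = λ² + 3λ + 2
λ² + 3λ + 2 = (λ + 2)(λ + 1)
Eigenvalues: -1, -2
λ=-2: alg. mult. = 1, geom. mult. = 2 - rank(A - (-2)I) = 2 - 1 = 1
λ=-1: alg. mult. = 1, geom. mult. = 2 - rank(A - (-1)I) = 2 - 1 = 1
Sum of geometric multiplicities equals n, so A has n independent eigenvectors.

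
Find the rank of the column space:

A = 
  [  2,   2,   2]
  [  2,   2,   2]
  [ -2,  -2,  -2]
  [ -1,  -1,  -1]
dim(Col(A)) = 1

Row reduce:
R2 → R2 - (1)·R1
R3 → R3 + (1)·R1
R4 → R4 + (1/2)·R1
REF = 
  [  2,   2,   2]
  [  0,   0,   0]
  [  0,   0,   0]
  [  0,   0,   0]
Pivot columns: 1 → 1 pivot.
dim(Col(A)) = number of pivot columns = 1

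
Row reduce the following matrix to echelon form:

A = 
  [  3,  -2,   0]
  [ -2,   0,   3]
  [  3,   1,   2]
Row operations:
R2 → R2 + (2/3)·R1
R3 → R3 - (1)·R1
R3 → R3 + (9/4)·R2

Resulting echelon form:
REF = 
  [   3,   -2,    0]
  [   0, -4/3,    3]
  [   0,    0, 35/4]

Rank = 3 (number of non-zero pivot rows).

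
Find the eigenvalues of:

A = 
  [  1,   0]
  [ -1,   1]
tr(A) = 2, det(A) = 1
Characteristic polynomial: λ² - tr(A)λ + det(A) = λ² - 2λ + 1
λ² - 2λ + 1 = (λ - 1)²

λ = 1, 1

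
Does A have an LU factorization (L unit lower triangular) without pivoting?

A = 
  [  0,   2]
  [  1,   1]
No.
A[1,1] = 0 but A[2,1] = 1 ≠ 0. Any LU with L unit lower triangular has (LU)[1,1] = U[1,1] and (LU)[2,1] = L[2,1]·U[1,1]; matching A forces U[1,1] = 0, which then forces (LU)[2,1] = 0 ≠ 1. A row swap (pivoting) is required.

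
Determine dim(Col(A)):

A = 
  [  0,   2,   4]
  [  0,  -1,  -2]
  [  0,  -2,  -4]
Row reduce:
R2 → R2 + (1/2)·R1
R3 → R3 + (1)·R1
REF = 
  [  0,   2,   4]
  [  0,   0,   0]
  [  0,   0,   0]
Pivot columns: 2 → 1 pivot.
dim(Col(A)) = number of pivot columns = 1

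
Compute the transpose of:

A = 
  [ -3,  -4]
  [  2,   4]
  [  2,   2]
Aᵀ = 
  [ -3,   2,   2]
  [ -4,   4,   2]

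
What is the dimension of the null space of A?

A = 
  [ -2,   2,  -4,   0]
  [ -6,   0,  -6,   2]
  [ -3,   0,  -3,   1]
nullity(A) = 2

Row reduce:
R2 → R2 - (3)·R1
R3 → R3 - (3/2)·R1
R3 → R3 - (1/2)·R2
REF = 
  [ -2,   2,  -4,   0]
  [  0,  -6,   6,   2]
  [  0,   0,   0,   0]
Pivot columns: 1, 2 → 2 pivots.
rank(A) = 2, so nullity(A) = 4 - 2 = 2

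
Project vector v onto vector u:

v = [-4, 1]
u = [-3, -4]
v·u = (-4)(-3) + (1)(-4) = 8
u·u = (-3)² + (-4)² = 25
proj_u(v) = (v·u / u·u) × u = (8/25) × u

proj_u(v) = [-24/25, -32/25]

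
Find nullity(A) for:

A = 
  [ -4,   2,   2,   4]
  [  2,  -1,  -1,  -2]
nullity(A) = 3

Row reduce:
R2 → R2 + (1/2)·R1
REF = 
  [ -4,   2,   2,   4]
  [  0,   0,   0,   0]
Pivot columns: 1 → 1 pivot.
rank(A) = 1, so nullity(A) = 4 - 1 = 3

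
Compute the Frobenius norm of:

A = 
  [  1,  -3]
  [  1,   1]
||A||_F = 3.464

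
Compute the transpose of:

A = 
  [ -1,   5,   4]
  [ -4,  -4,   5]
Aᵀ = 
  [ -1,  -4]
  [  5,  -4]
  [  4,   5]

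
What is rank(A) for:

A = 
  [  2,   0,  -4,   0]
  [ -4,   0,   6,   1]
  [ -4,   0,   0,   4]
Row reduce:
R2 → R2 + (2)·R1
R3 → R3 + (2)·R1
R3 → R3 - (4)·R2
REF = 
  [  2,   0,  -4,   0]
  [  0,   0,  -2,   1]
  [  0,   0,   0,   0]
Pivot columns: 1, 3 → 2 pivots.

rank(A) = 2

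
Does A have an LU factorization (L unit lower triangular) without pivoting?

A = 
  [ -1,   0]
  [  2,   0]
Yes.
A[1,1] = -1 ≠ 0, so Gaussian elimination proceeds without a row swap: multiplier ℓ₂₁ = (2)/(-1) = -2, and U[2,2] = 0 - (-2)(0) = 0.
L = 
  [  1,   0]
  [ -2,   1]
U = 
  [ -1,   0]
  [  0,   0]
Check row 2 of LU: [(-2)(-1), (-2)(0) + 0] = [2, 0] = row 2 of A ✓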